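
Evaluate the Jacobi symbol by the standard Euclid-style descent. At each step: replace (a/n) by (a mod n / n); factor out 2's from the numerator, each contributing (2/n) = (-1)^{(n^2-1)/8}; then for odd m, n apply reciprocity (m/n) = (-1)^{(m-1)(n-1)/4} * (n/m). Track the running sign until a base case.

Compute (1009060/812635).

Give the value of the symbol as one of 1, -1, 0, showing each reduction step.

0

(1009060/812635) = (196425/812635)   [reduce mod 812635]
reciprocity: (196425/812635) = +1·(812635/196425) since 196425 mod 4 = 1, 812635 mod 4 = 3; sign now +1
(812635/196425) = (26935/196425)   [reduce mod 196425]
reciprocity: (26935/196425) = +1·(196425/26935) since 26935 mod 4 = 3, 196425 mod 4 = 1; sign now +1
(196425/26935) = (7880/26935)   [reduce mod 26935]
7880 = 2^3·985; (2/26935) = +1 since 26935 mod 8 = 7, so (7880/26935) = (+1)^3·(985/26935); sign now +1
reciprocity: (985/26935) = +1·(26935/985) since 985 mod 4 = 1, 26935 mod 4 = 3; sign now +1
(26935/985) = (340/985)   [reduce mod 985]
340 = 2^2·85; (2/985) = +1 since 985 mod 8 = 1, so (340/985) = (+1)^2·(85/985); sign now +1
reciprocity: (85/985) = +1·(985/85) since 85 mod 4 = 1, 985 mod 4 = 1; sign now +1
(985/85) = (50/85)   [reduce mod 85]
50 = 2^1·25; (2/85) = -1 since 85 mod 8 = 5, so (50/85) = (-1)^1·(25/85); sign now -1
reciprocity: (25/85) = +1·(85/25) since 25 mod 4 = 1, 85 mod 4 = 1; sign now -1
(85/25) = (10/25)   [reduce mod 25]
10 = 2^1·5; (2/25) = +1 since 25 mod 8 = 1, so (10/25) = (+1)^1·(5/25); sign now -1
reciprocity: (5/25) = +1·(25/5) since 5 mod 4 = 1, 25 mod 4 = 1; sign now -1
(25/5) = (0/5)   [reduce mod 5]
(0/5) = 0   [gcd(a, n) > 1]; final value = 0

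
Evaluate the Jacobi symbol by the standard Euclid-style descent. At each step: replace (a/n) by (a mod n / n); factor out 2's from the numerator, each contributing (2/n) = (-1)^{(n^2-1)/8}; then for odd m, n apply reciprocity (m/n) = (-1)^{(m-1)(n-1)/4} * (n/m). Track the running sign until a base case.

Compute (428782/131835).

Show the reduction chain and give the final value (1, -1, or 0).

(428782/131835) = (33277/131835)   [reduce mod 131835]
reciprocity: (33277/131835) = +1·(131835/33277) since 33277 mod 4 = 1, 131835 mod 4 = 3; sign now +1
(131835/33277) = (32004/33277)   [reduce mod 33277]
32004 = 2^2·8001; (2/33277) = -1 since 33277 mod 8 = 5, so (32004/33277) = (-1)^2·(8001/33277); sign now +1
reciprocity: (8001/33277) = +1·(33277/8001) since 8001 mod 4 = 1, 33277 mod 4 = 1; sign now +1
(33277/8001) = (1273/8001)   [reduce mod 8001]
reciprocity: (1273/8001) = +1·(8001/1273) since 1273 mod 4 = 1, 8001 mod 4 = 1; sign now +1
(8001/1273) = (363/1273)   [reduce mod 1273]
reciprocity: (363/1273) = +1·(1273/363) since 363 mod 4 = 3, 1273 mod 4 = 1; sign now +1
(1273/363) = (184/363)   [reduce mod 363]
184 = 2^3·23; (2/363) = -1 since 363 mod 8 = 3, so (184/363) = (-1)^3·(23/363); sign now -1
reciprocity: (23/363) = -1·(363/23) since 23 mod 4 = 3, 363 mod 4 = 3; sign now +1
(363/23) = (18/23)   [reduce mod 23]
18 = 2^1·9; (2/23) = +1 since 23 mod 8 = 7, so (18/23) = (+1)^1·(9/23); sign now +1
reciprocity: (9/23) = +1·(23/9) since 9 mod 4 = 1, 23 mod 4 = 3; sign now +1
(23/9) = (5/9)   [reduce mod 9]
reciprocity: (5/9) = +1·(9/5) since 5 mod 4 = 1, 9 mod 4 = 1; sign now +1
(9/5) = (4/5)   [reduce mod 5]
4 = 2^2·1; (2/5) = -1 since 5 mod 8 = 5, so (4/5) = (-1)^2·(1/5); sign now +1
(1/5) = 1; final value = sign = +1

1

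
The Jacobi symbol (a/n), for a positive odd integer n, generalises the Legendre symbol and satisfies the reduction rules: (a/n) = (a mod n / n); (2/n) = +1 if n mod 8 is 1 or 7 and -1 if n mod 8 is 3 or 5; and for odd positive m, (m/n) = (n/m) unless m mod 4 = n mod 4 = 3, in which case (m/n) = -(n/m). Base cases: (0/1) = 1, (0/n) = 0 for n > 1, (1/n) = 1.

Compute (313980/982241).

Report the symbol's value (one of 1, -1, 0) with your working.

factor out 2^2: 313980 = 2^2·78495; with 982241 mod 8 = 1, (2/982241) = +1; sign now +1; continue with (78495/982241)
flip (78495/982241) -> (982241/78495): both odd, 78495 mod 4 = 3, 982241 mod 4 = 1, so the flip contributes +1; sign now +1
(982241/78495): 982241 mod 78495 = 40301, so (982241/78495) = (40301/78495)
flip (40301/78495) -> (78495/40301): both odd, 40301 mod 4 = 1, 78495 mod 4 = 3, so the flip contributes +1; sign now +1
(78495/40301): 78495 mod 40301 = 38194, so (78495/40301) = (38194/40301)
factor out 2^1: 38194 = 2^1·19097; with 40301 mod 8 = 5, (2/40301) = -1; sign now -1; continue with (19097/40301)
flip (19097/40301) -> (40301/19097): both odd, 19097 mod 4 = 1, 40301 mod 4 = 1, so the flip contributes +1; sign now -1
(40301/19097): 40301 mod 19097 = 2107, so (40301/19097) = (2107/19097)
flip (2107/19097) -> (19097/2107): both odd, 2107 mod 4 = 3, 19097 mod 4 = 1, so the flip contributes +1; sign now -1
(19097/2107): 19097 mod 2107 = 134, so (19097/2107) = (134/2107)
factor out 2^1: 134 = 2^1·67; with 2107 mod 8 = 3, (2/2107) = -1; sign now +1; continue with (67/2107)
flip (67/2107) -> (2107/67): both odd, 67 mod 4 = 3, 2107 mod 4 = 3, so the flip contributes -1; sign now -1
(2107/67): 2107 mod 67 = 30, so (2107/67) = (30/67)
factor out 2^1: 30 = 2^1·15; with 67 mod 8 = 3, (2/67) = -1; sign now +1; continue with (15/67)
flip (15/67) -> (67/15): both odd, 15 mod 4 = 3, 67 mod 4 = 3, so the flip contributes -1; sign now -1
(67/15): 67 mod 15 = 7, so (67/15) = (7/15)
flip (7/15) -> (15/7): both odd, 7 mod 4 = 3, 15 mod 4 = 3, so the flip contributes -1; sign now +1
(15/7): 15 mod 7 = 1, so (15/7) = (1/7)
reached (1/7) = 1, so the symbol is +1

1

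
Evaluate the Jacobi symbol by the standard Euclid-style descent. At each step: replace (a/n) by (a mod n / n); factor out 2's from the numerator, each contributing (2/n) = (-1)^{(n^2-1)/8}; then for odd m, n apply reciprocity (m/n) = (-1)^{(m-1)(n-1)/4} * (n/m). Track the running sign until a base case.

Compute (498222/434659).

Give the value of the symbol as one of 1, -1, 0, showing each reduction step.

1

(498222/434659): 498222 mod 434659 = 63563, so (498222/434659) = (63563/434659)
flip (63563/434659) -> (434659/63563): both odd, 63563 mod 4 = 3, 434659 mod 4 = 3, so the flip contributes -1; sign now -1
(434659/63563): 434659 mod 63563 = 53281, so (434659/63563) = (53281/63563)
flip (53281/63563) -> (63563/53281): both odd, 53281 mod 4 = 1, 63563 mod 4 = 3, so the flip contributes +1; sign now -1
(63563/53281): 63563 mod 53281 = 10282, so (63563/53281) = (10282/53281)
factor out 2^1: 10282 = 2^1·5141; with 53281 mod 8 = 1, (2/53281) = +1; sign now -1; continue with (5141/53281)
flip (5141/53281) -> (53281/5141): both odd, 5141 mod 4 = 1, 53281 mod 4 = 1, so the flip contributes +1; sign now -1
(53281/5141): 53281 mod 5141 = 1871, so (53281/5141) = (1871/5141)
flip (1871/5141) -> (5141/1871): both odd, 1871 mod 4 = 3, 5141 mod 4 = 1, so the flip contributes +1; sign now -1
(5141/1871): 5141 mod 1871 = 1399, so (5141/1871) = (1399/1871)
flip (1399/1871) -> (1871/1399): both odd, 1399 mod 4 = 3, 1871 mod 4 = 3, so the flip contributes -1; sign now +1
(1871/1399): 1871 mod 1399 = 472, so (1871/1399) = (472/1399)
factor out 2^3: 472 = 2^3·59; with 1399 mod 8 = 7, (2/1399) = +1; sign now +1; continue with (59/1399)
flip (59/1399) -> (1399/59): both odd, 59 mod 4 = 3, 1399 mod 4 = 3, so the flip contributes -1; sign now -1
(1399/59): 1399 mod 59 = 42, so (1399/59) = (42/59)
factor out 2^1: 42 = 2^1·21; with 59 mod 8 = 3, (2/59) = -1; sign now +1; continue with (21/59)
flip (21/59) -> (59/21): both odd, 21 mod 4 = 1, 59 mod 4 = 3, so the flip contributes +1; sign now +1
(59/21): 59 mod 21 = 17, so (59/21) = (17/21)
flip (17/21) -> (21/17): both odd, 17 mod 4 = 1, 21 mod 4 = 1, so the flip contributes +1; sign now +1
(21/17): 21 mod 17 = 4, so (21/17) = (4/17)
factor out 2^2: 4 = 2^2·1; with 17 mod 8 = 1, (2/17) = +1; sign now +1; continue with (1/17)
reached (1/17) = 1, so the symbol is +1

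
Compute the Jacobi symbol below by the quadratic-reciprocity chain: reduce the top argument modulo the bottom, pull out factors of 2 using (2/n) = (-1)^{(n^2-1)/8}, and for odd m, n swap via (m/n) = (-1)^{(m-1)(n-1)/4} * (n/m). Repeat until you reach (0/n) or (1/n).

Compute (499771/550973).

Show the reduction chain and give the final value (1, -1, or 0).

reciprocity: (499771/550973) = +1·(550973/499771) since 499771 mod 4 = 3, 550973 mod 4 = 1; sign now +1
(550973/499771) = (51202/499771)   [reduce mod 499771]
51202 = 2^1·25601; (2/499771) = -1 since 499771 mod 8 = 3, so (51202/499771) = (-1)^1·(25601/499771); sign now -1
reciprocity: (25601/499771) = +1·(499771/25601) since 25601 mod 4 = 1, 499771 mod 4 = 3; sign now -1
(499771/25601) = (13352/25601)   [reduce mod 25601]
13352 = 2^3·1669; (2/25601) = +1 since 25601 mod 8 = 1, so (13352/25601) = (+1)^3·(1669/25601); sign now -1
reciprocity: (1669/25601) = +1·(25601/1669) since 1669 mod 4 = 1, 25601 mod 4 = 1; sign now -1
(25601/1669) = (566/1669)   [reduce mod 1669]
566 = 2^1·283; (2/1669) = -1 since 1669 mod 8 = 5, so (566/1669) = (-1)^1·(283/1669); sign now +1
reciprocity: (283/1669) = +1·(1669/283) since 283 mod 4 = 3, 1669 mod 4 = 1; sign now +1
(1669/283) = (254/283)   [reduce mod 283]
254 = 2^1·127; (2/283) = -1 since 283 mod 8 = 3, so (254/283) = (-1)^1·(127/283); sign now -1
reciprocity: (127/283) = -1·(283/127) since 127 mod 4 = 3, 283 mod 4 = 3; sign now +1
(283/127) = (29/127)   [reduce mod 127]
reciprocity: (29/127) = +1·(127/29) since 29 mod 4 = 1, 127 mod 4 = 3; sign now +1
(127/29) = (11/29)   [reduce mod 29]
reciprocity: (11/29) = +1·(29/11) since 11 mod 4 = 3, 29 mod 4 = 1; sign now +1
(29/11) = (7/11)   [reduce mod 11]
reciprocity: (7/11) = -1·(11/7) since 7 mod 4 = 3, 11 mod 4 = 3; sign now -1
(11/7) = (4/7)   [reduce mod 7]
4 = 2^2·1; (2/7) = +1 since 7 mod 8 = 7, so (4/7) = (+1)^2·(1/7); sign now -1
(1/7) = 1; final value = sign = -1

-1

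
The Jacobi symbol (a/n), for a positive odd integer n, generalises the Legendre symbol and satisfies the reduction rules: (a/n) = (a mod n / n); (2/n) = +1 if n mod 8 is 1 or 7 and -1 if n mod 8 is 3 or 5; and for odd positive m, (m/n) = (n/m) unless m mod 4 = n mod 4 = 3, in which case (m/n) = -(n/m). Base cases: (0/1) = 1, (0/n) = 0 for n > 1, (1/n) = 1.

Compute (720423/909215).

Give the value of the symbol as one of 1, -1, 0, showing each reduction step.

flip (720423/909215) -> (909215/720423): both odd, 720423 mod 4 = 3, 909215 mod 4 = 3, so the flip contributes -1; sign now -1
(909215/720423): 909215 mod 720423 = 188792, so (909215/720423) = (188792/720423)
factor out 2^3: 188792 = 2^3·23599; with 720423 mod 8 = 7, (2/720423) = +1; sign now -1; continue with (23599/720423)
flip (23599/720423) -> (720423/23599): both odd, 23599 mod 4 = 3, 720423 mod 4 = 3, so the flip contributes -1; sign now +1
(720423/23599): 720423 mod 23599 = 12453, so (720423/23599) = (12453/23599)
flip (12453/23599) -> (23599/12453): both odd, 12453 mod 4 = 1, 23599 mod 4 = 3, so the flip contributes +1; sign now +1
(23599/12453): 23599 mod 12453 = 11146, so (23599/12453) = (11146/12453)
factor out 2^1: 11146 = 2^1·5573; with 12453 mod 8 = 5, (2/12453) = -1; sign now -1; continue with (5573/12453)
flip (5573/12453) -> (12453/5573): both odd, 5573 mod 4 = 1, 12453 mod 4 = 1, so the flip contributes +1; sign now -1
(12453/5573): 12453 mod 5573 = 1307, so (12453/5573) = (1307/5573)
flip (1307/5573) -> (5573/1307): both odd, 1307 mod 4 = 3, 5573 mod 4 = 1, so the flip contributes +1; sign now -1
(5573/1307): 5573 mod 1307 = 345, so (5573/1307) = (345/1307)
flip (345/1307) -> (1307/345): both odd, 345 mod 4 = 1, 1307 mod 4 = 3, so the flip contributes +1; sign now -1
(1307/345): 1307 mod 345 = 272, so (1307/345) = (272/345)
factor out 2^4: 272 = 2^4·17; with 345 mod 8 = 1, (2/345) = +1; sign now -1; continue with (17/345)
flip (17/345) -> (345/17): both odd, 17 mod 4 = 1, 345 mod 4 = 1, so the flip contributes +1; sign now -1
(345/17): 345 mod 17 = 5, so (345/17) = (5/17)
flip (5/17) -> (17/5): both odd, 5 mod 4 = 1, 17 mod 4 = 1, so the flip contributes +1; sign now -1
(17/5): 17 mod 5 = 2, so (17/5) = (2/5)
factor out 2^1: 2 = 2^1·1; with 5 mod 8 = 5, (2/5) = -1; sign now +1; continue with (1/5)
reached (1/5) = 1, so the symbol is +1

1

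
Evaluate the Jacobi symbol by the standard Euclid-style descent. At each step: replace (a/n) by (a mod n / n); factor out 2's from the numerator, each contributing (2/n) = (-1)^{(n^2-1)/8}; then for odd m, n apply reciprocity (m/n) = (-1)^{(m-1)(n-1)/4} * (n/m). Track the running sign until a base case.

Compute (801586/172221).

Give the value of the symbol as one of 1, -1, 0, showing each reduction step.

1

(801586/172221): 801586 mod 172221 = 112702, so (801586/172221) = (112702/172221)
factor out 2^1: 112702 = 2^1·56351; with 172221 mod 8 = 5, (2/172221) = -1; sign now -1; continue with (56351/172221)
flip (56351/172221) -> (172221/56351): both odd, 56351 mod 4 = 3, 172221 mod 4 = 1, so the flip contributes +1; sign now -1
(172221/56351): 172221 mod 56351 = 3168, so (172221/56351) = (3168/56351)
factor out 2^5: 3168 = 2^5·99; with 56351 mod 8 = 7, (2/56351) = +1; sign now -1; continue with (99/56351)
flip (99/56351) -> (56351/99): both odd, 99 mod 4 = 3, 56351 mod 4 = 3, so the flip contributes -1; sign now +1
(56351/99): 56351 mod 99 = 20, so (56351/99) = (20/99)
factor out 2^2: 20 = 2^2·5; with 99 mod 8 = 3, (2/99) = -1; sign now +1; continue with (5/99)
flip (5/99) -> (99/5): both odd, 5 mod 4 = 1, 99 mod 4 = 3, so the flip contributes +1; sign now +1
(99/5): 99 mod 5 = 4, so (99/5) = (4/5)
factor out 2^2: 4 = 2^2·1; with 5 mod 8 = 5, (2/5) = -1; sign now +1; continue with (1/5)
reached (1/5) = 1, so the symbol is +1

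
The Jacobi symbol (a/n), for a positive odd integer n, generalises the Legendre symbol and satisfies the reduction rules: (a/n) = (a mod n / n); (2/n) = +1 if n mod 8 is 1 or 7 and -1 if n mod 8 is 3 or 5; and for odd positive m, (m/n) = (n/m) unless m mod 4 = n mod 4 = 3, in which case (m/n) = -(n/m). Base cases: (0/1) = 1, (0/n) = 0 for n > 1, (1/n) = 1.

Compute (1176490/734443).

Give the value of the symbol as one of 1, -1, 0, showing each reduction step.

1

(1176490/734443) = (442047/734443)   [reduce mod 734443]
reciprocity: (442047/734443) = -1·(734443/442047) since 442047 mod 4 = 3, 734443 mod 4 = 3; sign now -1
(734443/442047) = (292396/442047)   [reduce mod 442047]
292396 = 2^2·73099; (2/442047) = +1 since 442047 mod 8 = 7, so (292396/442047) = (+1)^2·(73099/442047); sign now -1
reciprocity: (73099/442047) = -1·(442047/73099) since 73099 mod 4 = 3, 442047 mod 4 = 3; sign now +1
(442047/73099) = (3453/73099)   [reduce mod 73099]
reciprocity: (3453/73099) = +1·(73099/3453) since 3453 mod 4 = 1, 73099 mod 4 = 3; sign now +1
(73099/3453) = (586/3453)   [reduce mod 3453]
586 = 2^1·293; (2/3453) = -1 since 3453 mod 8 = 5, so (586/3453) = (-1)^1·(293/3453); sign now -1
reciprocity: (293/3453) = +1·(3453/293) since 293 mod 4 = 1, 3453 mod 4 = 1; sign now -1
(3453/293) = (230/293)   [reduce mod 293]
230 = 2^1·115; (2/293) = -1 since 293 mod 8 = 5, so (230/293) = (-1)^1·(115/293); sign now +1
reciprocity: (115/293) = +1·(293/115) since 115 mod 4 = 3, 293 mod 4 = 1; sign now +1
(293/115) = (63/115)   [reduce mod 115]
reciprocity: (63/115) = -1·(115/63) since 63 mod 4 = 3, 115 mod 4 = 3; sign now -1
(115/63) = (52/63)   [reduce mod 63]
52 = 2^2·13; (2/63) = +1 since 63 mod 8 = 7, so (52/63) = (+1)^2·(13/63); sign now -1
reciprocity: (13/63) = +1·(63/13) since 13 mod 4 = 1, 63 mod 4 = 3; sign now -1
(63/13) = (11/13)   [reduce mod 13]
reciprocity: (11/13) = +1·(13/11) since 11 mod 4 = 3, 13 mod 4 = 1; sign now -1
(13/11) = (2/11)   [reduce mod 11]
2 = 2^1·1; (2/11) = -1 since 11 mod 8 = 3, so (2/11) = (-1)^1·(1/11); sign now +1
(1/11) = 1; final value = sign = +1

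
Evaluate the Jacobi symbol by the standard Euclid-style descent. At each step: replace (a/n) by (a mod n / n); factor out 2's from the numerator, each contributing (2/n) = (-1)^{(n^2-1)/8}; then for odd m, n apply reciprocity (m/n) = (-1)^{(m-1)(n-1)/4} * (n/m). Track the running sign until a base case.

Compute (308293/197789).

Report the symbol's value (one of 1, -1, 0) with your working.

-1

(308293/197789) = (110504/197789)   [reduce mod 197789]
110504 = 2^3·13813; (2/197789) = -1 since 197789 mod 8 = 5, so (110504/197789) = (-1)^3·(13813/197789); sign now -1
reciprocity: (13813/197789) = +1·(197789/13813) since 13813 mod 4 = 1, 197789 mod 4 = 1; sign now -1
(197789/13813) = (4407/13813)   [reduce mod 13813]
reciprocity: (4407/13813) = +1·(13813/4407) since 4407 mod 4 = 3, 13813 mod 4 = 1; sign now -1
(13813/4407) = (592/4407)   [reduce mod 4407]
592 = 2^4·37; (2/4407) = +1 since 4407 mod 8 = 7, so (592/4407) = (+1)^4·(37/4407); sign now -1
reciprocity: (37/4407) = +1·(4407/37) since 37 mod 4 = 1, 4407 mod 4 = 3; sign now -1
(4407/37) = (4/37)   [reduce mod 37]
4 = 2^2·1; (2/37) = -1 since 37 mod 8 = 5, so (4/37) = (-1)^2·(1/37); sign now -1
(1/37) = 1; final value = sign = -1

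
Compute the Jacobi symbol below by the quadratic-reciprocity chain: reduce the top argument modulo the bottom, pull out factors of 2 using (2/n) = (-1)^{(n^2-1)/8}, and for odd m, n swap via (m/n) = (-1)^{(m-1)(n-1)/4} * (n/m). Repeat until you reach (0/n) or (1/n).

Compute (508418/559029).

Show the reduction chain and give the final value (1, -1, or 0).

508418 = 2^1·254209; (2/559029) = -1 since 559029 mod 8 = 5, so (508418/559029) = (-1)^1·(254209/559029); sign now -1
reciprocity: (254209/559029) = +1·(559029/254209) since 254209 mod 4 = 1, 559029 mod 4 = 1; sign now -1
(559029/254209) = (50611/254209)   [reduce mod 254209]
reciprocity: (50611/254209) = +1·(254209/50611) since 50611 mod 4 = 3, 254209 mod 4 = 1; sign now -1
(254209/50611) = (1154/50611)   [reduce mod 50611]
1154 = 2^1·577; (2/50611) = -1 since 50611 mod 8 = 3, so (1154/50611) = (-1)^1·(577/50611); sign now +1
reciprocity: (577/50611) = +1·(50611/577) since 577 mod 4 = 1, 50611 mod 4 = 3; sign now +1
(50611/577) = (412/577)   [reduce mod 577]
412 = 2^2·103; (2/577) = +1 since 577 mod 8 = 1, so (412/577) = (+1)^2·(103/577); sign now +1
reciprocity: (103/577) = +1·(577/103) since 103 mod 4 = 3, 577 mod 4 = 1; sign now +1
(577/103) = (62/103)   [reduce mod 103]
62 = 2^1·31; (2/103) = +1 since 103 mod 8 = 7, so (62/103) = (+1)^1·(31/103); sign now +1
reciprocity: (31/103) = -1·(103/31) since 31 mod 4 = 3, 103 mod 4 = 3; sign now -1
(103/31) = (10/31)   [reduce mod 31]
10 = 2^1·5; (2/31) = +1 since 31 mod 8 = 7, so (10/31) = (+1)^1·(5/31); sign now -1
reciprocity: (5/31) = +1·(31/5) since 5 mod 4 = 1, 31 mod 4 = 3; sign now -1
(31/5) = (1/5)   [reduce mod 5]
(1/5) = 1; final value = sign = -1

-1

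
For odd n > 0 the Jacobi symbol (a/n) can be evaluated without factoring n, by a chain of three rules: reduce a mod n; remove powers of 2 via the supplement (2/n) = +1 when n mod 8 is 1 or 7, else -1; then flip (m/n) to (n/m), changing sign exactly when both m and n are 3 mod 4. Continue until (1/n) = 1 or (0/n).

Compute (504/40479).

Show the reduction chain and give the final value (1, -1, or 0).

factor out 2^3: 504 = 2^3·63; with 40479 mod 8 = 7, (2/40479) = +1; sign now +1; continue with (63/40479)
flip (63/40479) -> (40479/63): both odd, 63 mod 4 = 3, 40479 mod 4 = 3, so the flip contributes -1; sign now -1
(40479/63): 40479 mod 63 = 33, so (40479/63) = (33/63)
flip (33/63) -> (63/33): both odd, 33 mod 4 = 1, 63 mod 4 = 3, so the flip contributes +1; sign now -1
(63/33): 63 mod 33 = 30, so (63/33) = (30/33)
factor out 2^1: 30 = 2^1·15; with 33 mod 8 = 1, (2/33) = +1; sign now -1; continue with (15/33)
flip (15/33) -> (33/15): both odd, 15 mod 4 = 3, 33 mod 4 = 1, so the flip contributes +1; sign now -1
(33/15): 33 mod 15 = 3, so (33/15) = (3/15)
flip (3/15) -> (15/3): both odd, 3 mod 4 = 3, 15 mod 4 = 3, so the flip contributes -1; sign now +1
(15/3): 15 mod 3 = 0, so (15/3) = (0/3)
reached (0/3); gcd(a, n) > 1, so (0/3) = 0 and the symbol is 0

0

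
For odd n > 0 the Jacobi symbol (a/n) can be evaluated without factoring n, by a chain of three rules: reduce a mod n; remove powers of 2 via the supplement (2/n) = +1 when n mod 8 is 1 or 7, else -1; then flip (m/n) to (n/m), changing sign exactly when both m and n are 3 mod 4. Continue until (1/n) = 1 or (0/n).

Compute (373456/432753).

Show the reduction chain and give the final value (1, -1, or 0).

1

factor out 2^4: 373456 = 2^4·23341; with 432753 mod 8 = 1, (2/432753) = +1; sign now +1; continue with (23341/432753)
flip (23341/432753) -> (432753/23341): both odd, 23341 mod 4 = 1, 432753 mod 4 = 1, so the flip contributes +1; sign now +1
(432753/23341): 432753 mod 23341 = 12615, so (432753/23341) = (12615/23341)
flip (12615/23341) -> (23341/12615): both odd, 12615 mod 4 = 3, 23341 mod 4 = 1, so the flip contributes +1; sign now +1
(23341/12615): 23341 mod 12615 = 10726, so (23341/12615) = (10726/12615)
factor out 2^1: 10726 = 2^1·5363; with 12615 mod 8 = 7, (2/12615) = +1; sign now +1; continue with (5363/12615)
flip (5363/12615) -> (12615/5363): both odd, 5363 mod 4 = 3, 12615 mod 4 = 3, so the flip contributes -1; sign now -1
(12615/5363): 12615 mod 5363 = 1889, so (12615/5363) = (1889/5363)
flip (1889/5363) -> (5363/1889): both odd, 1889 mod 4 = 1, 5363 mod 4 = 3, so the flip contributes +1; sign now -1
(5363/1889): 5363 mod 1889 = 1585, so (5363/1889) = (1585/1889)
flip (1585/1889) -> (1889/1585): both odd, 1585 mod 4 = 1, 1889 mod 4 = 1, so the flip contributes +1; sign now -1
(1889/1585): 1889 mod 1585 = 304, so (1889/1585) = (304/1585)
factor out 2^4: 304 = 2^4·19; with 1585 mod 8 = 1, (2/1585) = +1; sign now -1; continue with (19/1585)
flip (19/1585) -> (1585/19): both odd, 19 mod 4 = 3, 1585 mod 4 = 1, so the flip contributes +1; sign now -1
(1585/19): 1585 mod 19 = 8, so (1585/19) = (8/19)
factor out 2^3: 8 = 2^3·1; with 19 mod 8 = 3, (2/19) = -1; sign now +1; continue with (1/19)
reached (1/19) = 1, so the symbol is +1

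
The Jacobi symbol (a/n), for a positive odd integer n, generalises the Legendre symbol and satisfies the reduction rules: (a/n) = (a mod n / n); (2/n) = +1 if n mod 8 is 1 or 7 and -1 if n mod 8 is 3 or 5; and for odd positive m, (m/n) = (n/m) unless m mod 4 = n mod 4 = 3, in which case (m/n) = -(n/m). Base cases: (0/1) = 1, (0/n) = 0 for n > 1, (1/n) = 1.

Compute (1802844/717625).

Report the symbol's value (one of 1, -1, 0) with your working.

(1802844/717625): 1802844 mod 717625 = 367594, so (1802844/717625) = (367594/717625)
factor out 2^1: 367594 = 2^1·183797; with 717625 mod 8 = 1, (2/717625) = +1; sign now +1; continue with (183797/717625)
flip (183797/717625) -> (717625/183797): both odd, 183797 mod 4 = 1, 717625 mod 4 = 1, so the flip contributes +1; sign now +1
(717625/183797): 717625 mod 183797 = 166234, so (717625/183797) = (166234/183797)
factor out 2^1: 166234 = 2^1·83117; with 183797 mod 8 = 5, (2/183797) = -1; sign now -1; continue with (83117/183797)
flip (83117/183797) -> (183797/83117): both odd, 83117 mod 4 = 1, 183797 mod 4 = 1, so the flip contributes +1; sign now -1
(183797/83117): 183797 mod 83117 = 17563, so (183797/83117) = (17563/83117)
flip (17563/83117) -> (83117/17563): both odd, 17563 mod 4 = 3, 83117 mod 4 = 1, so the flip contributes +1; sign now -1
(83117/17563): 83117 mod 17563 = 12865, so (83117/17563) = (12865/17563)
flip (12865/17563) -> (17563/12865): both odd, 12865 mod 4 = 1, 17563 mod 4 = 3, so the flip contributes +1; sign now -1
(17563/12865): 17563 mod 12865 = 4698, so (17563/12865) = (4698/12865)
factor out 2^1: 4698 = 2^1·2349; with 12865 mod 8 = 1, (2/12865) = +1; sign now -1; continue with (2349/12865)
flip (2349/12865) -> (12865/2349): both odd, 2349 mod 4 = 1, 12865 mod 4 = 1, so the flip contributes +1; sign now -1
(12865/2349): 12865 mod 2349 = 1120, so (12865/2349) = (1120/2349)
factor out 2^5: 1120 = 2^5·35; with 2349 mod 8 = 5, (2/2349) = -1; sign now +1; continue with (35/2349)
flip (35/2349) -> (2349/35): both odd, 35 mod 4 = 3, 2349 mod 4 = 1, so the flip contributes +1; sign now +1
(2349/35): 2349 mod 35 = 4, so (2349/35) = (4/35)
factor out 2^2: 4 = 2^2·1; with 35 mod 8 = 3, (2/35) = -1; sign now +1; continue with (1/35)
reached (1/35) = 1, so the symbol is +1

1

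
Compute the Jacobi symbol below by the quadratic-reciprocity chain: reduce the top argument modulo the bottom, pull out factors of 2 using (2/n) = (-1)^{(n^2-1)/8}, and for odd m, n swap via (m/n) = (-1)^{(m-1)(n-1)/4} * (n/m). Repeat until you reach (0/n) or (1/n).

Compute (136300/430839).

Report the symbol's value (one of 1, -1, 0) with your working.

136300 = 2^2·34075; (2/430839) = +1 since 430839 mod 8 = 7, so (136300/430839) = (+1)^2·(34075/430839); sign now +1
reciprocity: (34075/430839) = -1·(430839/34075) since 34075 mod 4 = 3, 430839 mod 4 = 3; sign now -1
(430839/34075) = (21939/34075)   [reduce mod 34075]
reciprocity: (21939/34075) = -1·(34075/21939) since 21939 mod 4 = 3, 34075 mod 4 = 3; sign now +1
(34075/21939) = (12136/21939)   [reduce mod 21939]
12136 = 2^3·1517; (2/21939) = -1 since 21939 mod 8 = 3, so (12136/21939) = (-1)^3·(1517/21939); sign now -1
reciprocity: (1517/21939) = +1·(21939/1517) since 1517 mod 4 = 1, 21939 mod 4 = 3; sign now -1
(21939/1517) = (701/1517)   [reduce mod 1517]
reciprocity: (701/1517) = +1·(1517/701) since 701 mod 4 = 1, 1517 mod 4 = 1; sign now -1
(1517/701) = (115/701)   [reduce mod 701]
reciprocity: (115/701) = +1·(701/115) since 115 mod 4 = 3, 701 mod 4 = 1; sign now -1
(701/115) = (11/115)   [reduce mod 115]
reciprocity: (11/115) = -1·(115/11) since 11 mod 4 = 3, 115 mod 4 = 3; sign now +1
(115/11) = (5/11)   [reduce mod 11]
reciprocity: (5/11) = +1·(11/5) since 5 mod 4 = 1, 11 mod 4 = 3; sign now +1
(11/5) = (1/5)   [reduce mod 5]
(1/5) = 1; final value = sign = +1

1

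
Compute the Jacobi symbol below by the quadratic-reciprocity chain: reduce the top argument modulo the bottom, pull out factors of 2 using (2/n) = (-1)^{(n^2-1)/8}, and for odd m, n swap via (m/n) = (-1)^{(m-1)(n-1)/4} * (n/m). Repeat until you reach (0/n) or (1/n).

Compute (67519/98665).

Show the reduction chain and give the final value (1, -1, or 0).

reciprocity: (67519/98665) = +1·(98665/67519) since 67519 mod 4 = 3, 98665 mod 4 = 1; sign now +1
(98665/67519) = (31146/67519)   [reduce mod 67519]
31146 = 2^1·15573; (2/67519) = +1 since 67519 mod 8 = 7, so (31146/67519) = (+1)^1·(15573/67519); sign now +1
reciprocity: (15573/67519) = +1·(67519/15573) since 15573 mod 4 = 1, 67519 mod 4 = 3; sign now +1
(67519/15573) = (5227/15573)   [reduce mod 15573]
reciprocity: (5227/15573) = +1·(15573/5227) since 5227 mod 4 = 3, 15573 mod 4 = 1; sign now +1
(15573/5227) = (5119/5227)   [reduce mod 5227]
reciprocity: (5119/5227) = -1·(5227/5119) since 5119 mod 4 = 3, 5227 mod 4 = 3; sign now -1
(5227/5119) = (108/5119)   [reduce mod 5119]
108 = 2^2·27; (2/5119) = +1 since 5119 mod 8 = 7, so (108/5119) = (+1)^2·(27/5119); sign now -1
reciprocity: (27/5119) = -1·(5119/27) since 27 mod 4 = 3, 5119 mod 4 = 3; sign now +1
(5119/27) = (16/27)   [reduce mod 27]
16 = 2^4·1; (2/27) = -1 since 27 mod 8 = 3, so (16/27) = (-1)^4·(1/27); sign now +1
(1/27) = 1; final value = sign = +1

1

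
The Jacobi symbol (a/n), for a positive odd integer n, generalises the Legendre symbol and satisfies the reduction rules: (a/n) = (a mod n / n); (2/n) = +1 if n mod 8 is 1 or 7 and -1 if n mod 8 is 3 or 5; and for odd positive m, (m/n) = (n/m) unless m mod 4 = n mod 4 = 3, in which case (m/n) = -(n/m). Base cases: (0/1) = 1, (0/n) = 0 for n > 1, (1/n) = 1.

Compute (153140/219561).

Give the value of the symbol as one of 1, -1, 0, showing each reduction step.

factor out 2^2: 153140 = 2^2·38285; with 219561 mod 8 = 1, (2/219561) = +1; sign now +1; continue with (38285/219561)
flip (38285/219561) -> (219561/38285): both odd, 38285 mod 4 = 1, 219561 mod 4 = 1, so the flip contributes +1; sign now +1
(219561/38285): 219561 mod 38285 = 28136, so (219561/38285) = (28136/38285)
factor out 2^3: 28136 = 2^3·3517; with 38285 mod 8 = 5, (2/38285) = -1; sign now -1; continue with (3517/38285)
flip (3517/38285) -> (38285/3517): both odd, 3517 mod 4 = 1, 38285 mod 4 = 1, so the flip contributes +1; sign now -1
(38285/3517): 38285 mod 3517 = 3115, so (38285/3517) = (3115/3517)
flip (3115/3517) -> (3517/3115): both odd, 3115 mod 4 = 3, 3517 mod 4 = 1, so the flip contributes +1; sign now -1
(3517/3115): 3517 mod 3115 = 402, so (3517/3115) = (402/3115)
factor out 2^1: 402 = 2^1·201; with 3115 mod 8 = 3, (2/3115) = -1; sign now +1; continue with (201/3115)
flip (201/3115) -> (3115/201): both odd, 201 mod 4 = 1, 3115 mod 4 = 3, so the flip contributes +1; sign now +1
(3115/201): 3115 mod 201 = 100, so (3115/201) = (100/201)
factor out 2^2: 100 = 2^2·25; with 201 mod 8 = 1, (2/201) = +1; sign now +1; continue with (25/201)
flip (25/201) -> (201/25): both odd, 25 mod 4 = 1, 201 mod 4 = 1, so the flip contributes +1; sign now +1
(201/25): 201 mod 25 = 1, so (201/25) = (1/25)
reached (1/25) = 1, so the symbol is +1

1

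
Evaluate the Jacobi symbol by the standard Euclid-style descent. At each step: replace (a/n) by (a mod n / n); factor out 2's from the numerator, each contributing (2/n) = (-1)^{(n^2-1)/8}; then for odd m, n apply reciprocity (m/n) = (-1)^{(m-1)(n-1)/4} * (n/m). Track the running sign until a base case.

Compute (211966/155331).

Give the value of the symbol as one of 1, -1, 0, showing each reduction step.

(211966/155331): 211966 mod 155331 = 56635, so (211966/155331) = (56635/155331)
flip (56635/155331) -> (155331/56635): both odd, 56635 mod 4 = 3, 155331 mod 4 = 3, so the flip contributes -1; sign now -1
(155331/56635): 155331 mod 56635 = 42061, so (155331/56635) = (42061/56635)
flip (42061/56635) -> (56635/42061): both odd, 42061 mod 4 = 1, 56635 mod 4 = 3, so the flip contributes +1; sign now -1
(56635/42061): 56635 mod 42061 = 14574, so (56635/42061) = (14574/42061)
factor out 2^1: 14574 = 2^1·7287; with 42061 mod 8 = 5, (2/42061) = -1; sign now +1; continue with (7287/42061)
flip (7287/42061) -> (42061/7287): both odd, 7287 mod 4 = 3, 42061 mod 4 = 1, so the flip contributes +1; sign now +1
(42061/7287): 42061 mod 7287 = 5626, so (42061/7287) = (5626/7287)
factor out 2^1: 5626 = 2^1·2813; with 7287 mod 8 = 7, (2/7287) = +1; sign now +1; continue with (2813/7287)
flip (2813/7287) -> (7287/2813): both odd, 2813 mod 4 = 1, 7287 mod 4 = 3, so the flip contributes +1; sign now +1
(7287/2813): 7287 mod 2813 = 1661, so (7287/2813) = (1661/2813)
flip (1661/2813) -> (2813/1661): both odd, 1661 mod 4 = 1, 2813 mod 4 = 1, so the flip contributes +1; sign now +1
(2813/1661): 2813 mod 1661 = 1152, so (2813/1661) = (1152/1661)
factor out 2^7: 1152 = 2^7·9; with 1661 mod 8 = 5, (2/1661) = -1; sign now -1; continue with (9/1661)
flip (9/1661) -> (1661/9): both odd, 9 mod 4 = 1, 1661 mod 4 = 1, so the flip contributes +1; sign now -1
(1661/9): 1661 mod 9 = 5, so (1661/9) = (5/9)
flip (5/9) -> (9/5): both odd, 5 mod 4 = 1, 9 mod 4 = 1, so the flip contributes +1; sign now -1
(9/5): 9 mod 5 = 4, so (9/5) = (4/5)
factor out 2^2: 4 = 2^2·1; with 5 mod 8 = 5, (2/5) = -1; sign now -1; continue with (1/5)
reached (1/5) = 1, so the symbol is -1

-1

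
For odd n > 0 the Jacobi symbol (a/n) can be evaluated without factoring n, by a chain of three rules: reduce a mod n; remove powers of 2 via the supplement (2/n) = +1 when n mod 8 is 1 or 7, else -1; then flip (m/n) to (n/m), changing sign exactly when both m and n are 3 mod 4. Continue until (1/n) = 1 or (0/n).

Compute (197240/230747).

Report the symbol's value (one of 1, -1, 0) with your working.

1

197240 = 2^3·24655; (2/230747) = -1 since 230747 mod 8 = 3, so (197240/230747) = (-1)^3·(24655/230747); sign now -1
reciprocity: (24655/230747) = -1·(230747/24655) since 24655 mod 4 = 3, 230747 mod 4 = 3; sign now +1
(230747/24655) = (8852/24655)   [reduce mod 24655]
8852 = 2^2·2213; (2/24655) = +1 since 24655 mod 8 = 7, so (8852/24655) = (+1)^2·(2213/24655); sign now +1
reciprocity: (2213/24655) = +1·(24655/2213) since 2213 mod 4 = 1, 24655 mod 4 = 3; sign now +1
(24655/2213) = (312/2213)   [reduce mod 2213]
312 = 2^3·39; (2/2213) = -1 since 2213 mod 8 = 5, so (312/2213) = (-1)^3·(39/2213); sign now -1
reciprocity: (39/2213) = +1·(2213/39) since 39 mod 4 = 3, 2213 mod 4 = 1; sign now -1
(2213/39) = (29/39)   [reduce mod 39]
reciprocity: (29/39) = +1·(39/29) since 29 mod 4 = 1, 39 mod 4 = 3; sign now -1
(39/29) = (10/29)   [reduce mod 29]
10 = 2^1·5; (2/29) = -1 since 29 mod 8 = 5, so (10/29) = (-1)^1·(5/29); sign now +1
reciprocity: (5/29) = +1·(29/5) since 5 mod 4 = 1, 29 mod 4 = 1; sign now +1
(29/5) = (4/5)   [reduce mod 5]
4 = 2^2·1; (2/5) = -1 since 5 mod 8 = 5, so (4/5) = (-1)^2·(1/5); sign now +1
(1/5) = 1; final value = sign = +1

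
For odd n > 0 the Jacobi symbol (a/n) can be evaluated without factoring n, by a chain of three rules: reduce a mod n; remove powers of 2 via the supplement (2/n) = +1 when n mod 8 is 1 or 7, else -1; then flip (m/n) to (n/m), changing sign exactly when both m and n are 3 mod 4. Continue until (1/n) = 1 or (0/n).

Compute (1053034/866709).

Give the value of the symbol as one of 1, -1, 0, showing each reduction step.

(1053034/866709): 1053034 mod 866709 = 186325, so (1053034/866709) = (186325/866709)
flip (186325/866709) -> (866709/186325): both odd, 186325 mod 4 = 1, 866709 mod 4 = 1, so the flip contributes +1; sign now +1
(866709/186325): 866709 mod 186325 = 121409, so (866709/186325) = (121409/186325)
flip (121409/186325) -> (186325/121409): both odd, 121409 mod 4 = 1, 186325 mod 4 = 1, so the flip contributes +1; sign now +1
(186325/121409): 186325 mod 121409 = 64916, so (186325/121409) = (64916/121409)
factor out 2^2: 64916 = 2^2·16229; with 121409 mod 8 = 1, (2/121409) = +1; sign now +1; continue with (16229/121409)
flip (16229/121409) -> (121409/16229): both odd, 16229 mod 4 = 1, 121409 mod 4 = 1, so the flip contributes +1; sign now +1
(121409/16229): 121409 mod 16229 = 7806, so (121409/16229) = (7806/16229)
factor out 2^1: 7806 = 2^1·3903; with 16229 mod 8 = 5, (2/16229) = -1; sign now -1; continue with (3903/16229)
flip (3903/16229) -> (16229/3903): both odd, 3903 mod 4 = 3, 16229 mod 4 = 1, so the flip contributes +1; sign now -1
(16229/3903): 16229 mod 3903 = 617, so (16229/3903) = (617/3903)
flip (617/3903) -> (3903/617): both odd, 617 mod 4 = 1, 3903 mod 4 = 3, so the flip contributes +1; sign now -1
(3903/617): 3903 mod 617 = 201, so (3903/617) = (201/617)
flip (201/617) -> (617/201): both odd, 201 mod 4 = 1, 617 mod 4 = 1, so the flip contributes +1; sign now -1
(617/201): 617 mod 201 = 14, so (617/201) = (14/201)
factor out 2^1: 14 = 2^1·7; with 201 mod 8 = 1, (2/201) = +1; sign now -1; continue with (7/201)
flip (7/201) -> (201/7): both odd, 7 mod 4 = 3, 201 mod 4 = 1, so the flip contributes +1; sign now -1
(201/7): 201 mod 7 = 5, so (201/7) = (5/7)
flip (5/7) -> (7/5): both odd, 5 mod 4 = 1, 7 mod 4 = 3, so the flip contributes +1; sign now -1
(7/5): 7 mod 5 = 2, so (7/5) = (2/5)
factor out 2^1: 2 = 2^1·1; with 5 mod 8 = 5, (2/5) = -1; sign now +1; continue with (1/5)
reached (1/5) = 1, so the symbol is +1

1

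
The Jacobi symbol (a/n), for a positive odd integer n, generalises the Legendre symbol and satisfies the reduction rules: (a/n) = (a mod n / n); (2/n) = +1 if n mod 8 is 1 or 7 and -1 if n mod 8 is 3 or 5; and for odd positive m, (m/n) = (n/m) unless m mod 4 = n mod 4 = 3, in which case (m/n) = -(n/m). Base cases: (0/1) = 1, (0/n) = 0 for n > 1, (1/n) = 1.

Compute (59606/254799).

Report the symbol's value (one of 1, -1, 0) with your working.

factor out 2^1: 59606 = 2^1·29803; with 254799 mod 8 = 7, (2/254799) = +1; sign now +1; continue with (29803/254799)
flip (29803/254799) -> (254799/29803): both odd, 29803 mod 4 = 3, 254799 mod 4 = 3, so the flip contributes -1; sign now -1
(254799/29803): 254799 mod 29803 = 16375, so (254799/29803) = (16375/29803)
flip (16375/29803) -> (29803/16375): both odd, 16375 mod 4 = 3, 29803 mod 4 = 3, so the flip contributes -1; sign now +1
(29803/16375): 29803 mod 16375 = 13428, so (29803/16375) = (13428/16375)
factor out 2^2: 13428 = 2^2·3357; with 16375 mod 8 = 7, (2/16375) = +1; sign now +1; continue with (3357/16375)
flip (3357/16375) -> (16375/3357): both odd, 3357 mod 4 = 1, 16375 mod 4 = 3, so the flip contributes +1; sign now +1
(16375/3357): 16375 mod 3357 = 2947, so (16375/3357) = (2947/3357)
flip (2947/3357) -> (3357/2947): both odd, 2947 mod 4 = 3, 3357 mod 4 = 1, so the flip contributes +1; sign now +1
(3357/2947): 3357 mod 2947 = 410, so (3357/2947) = (410/2947)
factor out 2^1: 410 = 2^1·205; with 2947 mod 8 = 3, (2/2947) = -1; sign now -1; continue with (205/2947)
flip (205/2947) -> (2947/205): both odd, 205 mod 4 = 1, 2947 mod 4 = 3, so the flip contributes +1; sign now -1
(2947/205): 2947 mod 205 = 77, so (2947/205) = (77/205)
flip (77/205) -> (205/77): both odd, 77 mod 4 = 1, 205 mod 4 = 1, so the flip contributes +1; sign now -1
(205/77): 205 mod 77 = 51, so (205/77) = (51/77)
flip (51/77) -> (77/51): both odd, 51 mod 4 = 3, 77 mod 4 = 1, so the flip contributes +1; sign now -1
(77/51): 77 mod 51 = 26, so (77/51) = (26/51)
factor out 2^1: 26 = 2^1·13; with 51 mod 8 = 3, (2/51) = -1; sign now +1; continue with (13/51)
flip (13/51) -> (51/13): both odd, 13 mod 4 = 1, 51 mod 4 = 3, so the flip contributes +1; sign now +1
(51/13): 51 mod 13 = 12, so (51/13) = (12/13)
factor out 2^2: 12 = 2^2·3; with 13 mod 8 = 5, (2/13) = -1; sign now +1; continue with (3/13)
flip (3/13) -> (13/3): both odd, 3 mod 4 = 3, 13 mod 4 = 1, so the flip contributes +1; sign now +1
(13/3): 13 mod 3 = 1, so (13/3) = (1/3)
reached (1/3) = 1, so the symbol is +1

1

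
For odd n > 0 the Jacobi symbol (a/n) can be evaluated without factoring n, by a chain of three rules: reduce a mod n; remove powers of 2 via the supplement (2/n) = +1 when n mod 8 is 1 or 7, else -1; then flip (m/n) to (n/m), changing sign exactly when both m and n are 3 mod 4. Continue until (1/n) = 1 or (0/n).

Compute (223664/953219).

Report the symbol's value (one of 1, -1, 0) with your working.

factor out 2^4: 223664 = 2^4·13979; with 953219 mod 8 = 3, (2/953219) = -1; sign now +1; continue with (13979/953219)
flip (13979/953219) -> (953219/13979): both odd, 13979 mod 4 = 3, 953219 mod 4 = 3, so the flip contributes -1; sign now -1
(953219/13979): 953219 mod 13979 = 2647, so (953219/13979) = (2647/13979)
flip (2647/13979) -> (13979/2647): both odd, 2647 mod 4 = 3, 13979 mod 4 = 3, so the flip contributes -1; sign now +1
(13979/2647): 13979 mod 2647 = 744, so (13979/2647) = (744/2647)
factor out 2^3: 744 = 2^3·93; with 2647 mod 8 = 7, (2/2647) = +1; sign now +1; continue with (93/2647)
flip (93/2647) -> (2647/93): both odd, 93 mod 4 = 1, 2647 mod 4 = 3, so the flip contributes +1; sign now +1
(2647/93): 2647 mod 93 = 43, so (2647/93) = (43/93)
flip (43/93) -> (93/43): both odd, 43 mod 4 = 3, 93 mod 4 = 1, so the flip contributes +1; sign now +1
(93/43): 93 mod 43 = 7, so (93/43) = (7/43)
flip (7/43) -> (43/7): both odd, 7 mod 4 = 3, 43 mod 4 = 3, so the flip contributes -1; sign now -1
(43/7): 43 mod 7 = 1, so (43/7) = (1/7)
reached (1/7) = 1, so the symbol is -1

-1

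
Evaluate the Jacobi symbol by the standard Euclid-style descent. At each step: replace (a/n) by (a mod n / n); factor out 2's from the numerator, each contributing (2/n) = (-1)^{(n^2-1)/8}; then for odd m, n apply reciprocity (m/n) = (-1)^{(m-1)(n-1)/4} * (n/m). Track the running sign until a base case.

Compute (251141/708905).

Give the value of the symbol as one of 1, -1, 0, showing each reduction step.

reciprocity: (251141/708905) = +1·(708905/251141) since 251141 mod 4 = 1, 708905 mod 4 = 1; sign now +1
(708905/251141) = (206623/251141)   [reduce mod 251141]
reciprocity: (206623/251141) = +1·(251141/206623) since 206623 mod 4 = 3, 251141 mod 4 = 1; sign now +1
(251141/206623) = (44518/206623)   [reduce mod 206623]
44518 = 2^1·22259; (2/206623) = +1 since 206623 mod 8 = 7, so (44518/206623) = (+1)^1·(22259/206623); sign now +1
reciprocity: (22259/206623) = -1·(206623/22259) since 22259 mod 4 = 3, 206623 mod 4 = 3; sign now -1
(206623/22259) = (6292/22259)   [reduce mod 22259]
6292 = 2^2·1573; (2/22259) = -1 since 22259 mod 8 = 3, so (6292/22259) = (-1)^2·(1573/22259); sign now -1
reciprocity: (1573/22259) = +1·(22259/1573) since 1573 mod 4 = 1, 22259 mod 4 = 3; sign now -1
(22259/1573) = (237/1573)   [reduce mod 1573]
reciprocity: (237/1573) = +1·(1573/237) since 237 mod 4 = 1, 1573 mod 4 = 1; sign now -1
(1573/237) = (151/237)   [reduce mod 237]
reciprocity: (151/237) = +1·(237/151) since 151 mod 4 = 3, 237 mod 4 = 1; sign now -1
(237/151) = (86/151)   [reduce mod 151]
86 = 2^1·43; (2/151) = +1 since 151 mod 8 = 7, so (86/151) = (+1)^1·(43/151); sign now -1
reciprocity: (43/151) = -1·(151/43) since 43 mod 4 = 3, 151 mod 4 = 3; sign now +1
(151/43) = (22/43)   [reduce mod 43]
22 = 2^1·11; (2/43) = -1 since 43 mod 8 = 3, so (22/43) = (-1)^1·(11/43); sign now -1
reciprocity: (11/43) = -1·(43/11) since 11 mod 4 = 3, 43 mod 4 = 3; sign now +1
(43/11) = (10/11)   [reduce mod 11]
10 = 2^1·5; (2/11) = -1 since 11 mod 8 = 3, so (10/11) = (-1)^1·(5/11); sign now -1
reciprocity: (5/11) = +1·(11/5) since 5 mod 4 = 1, 11 mod 4 = 3; sign now -1
(11/5) = (1/5)   [reduce mod 5]
(1/5) = 1; final value = sign = -1

-1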